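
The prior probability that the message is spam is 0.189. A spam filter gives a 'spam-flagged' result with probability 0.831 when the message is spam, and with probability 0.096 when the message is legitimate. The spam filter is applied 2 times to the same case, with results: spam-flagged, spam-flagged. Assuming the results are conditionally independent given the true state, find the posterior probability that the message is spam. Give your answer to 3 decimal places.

With H the event that the message is spam, the joint likelihood of the observed sequence is P(data|H) = 0.831·0.831 = 0.69056 and P(data|¬H) = 0.096·0.096 = 0.0092160.
Bayes: P(H|data) = 0.189·0.69056 / (0.189·0.69056 + 0.811·0.0092160) = 0.13052/0.13799 = 0.9458.

Posterior P(H) ≈ 0.946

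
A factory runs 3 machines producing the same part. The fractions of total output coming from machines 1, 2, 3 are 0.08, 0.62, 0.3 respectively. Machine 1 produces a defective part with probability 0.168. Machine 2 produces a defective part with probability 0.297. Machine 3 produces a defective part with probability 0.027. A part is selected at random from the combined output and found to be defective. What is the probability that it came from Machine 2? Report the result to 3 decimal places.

P(defective|M1) = 0.168; P(defective|M2) = 0.297; P(defective|M3) = 0.027.
Prior × likelihood for each source: 0.08·0.168=0.01344, 0.62·0.297=0.1841, 0.3·0.027=0.008100. Summing gives P(defective) = 0.20568.
P(Machine 2 | defective) = 0.1841 / 0.20568 = 0.895.

Posterior probability ≈ 0.895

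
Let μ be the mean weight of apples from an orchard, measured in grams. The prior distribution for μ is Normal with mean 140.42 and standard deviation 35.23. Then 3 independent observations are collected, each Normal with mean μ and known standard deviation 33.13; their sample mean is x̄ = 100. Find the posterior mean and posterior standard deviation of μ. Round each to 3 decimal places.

Posterior mean ≈ 109.202; posterior SD ≈ 16.810

With known σ, the Normal prior is conjugate. Weight on the data is w = (n/σ²)/(n/σ² + 1/τ₀²) = 0.00273324/(0.00273324+0.00080570) = 0.77233.
Posterior mean = w·x̄ + (1−w)·μ₀ = 0.77233·100 + 0.22767·140.42 = 109.202. Posterior variance = 1/(0.00273324+0.00080570) = 282.570, so SD = 16.810.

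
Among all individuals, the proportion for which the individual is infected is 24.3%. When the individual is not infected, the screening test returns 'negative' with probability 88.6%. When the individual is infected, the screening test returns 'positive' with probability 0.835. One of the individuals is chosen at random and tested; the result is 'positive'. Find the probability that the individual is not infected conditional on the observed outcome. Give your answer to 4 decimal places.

Write H for 'the individual is infected'. Prior odds H:¬H = 0.243/0.757 = 0.32100. For the 'positive' outcome, the likelihood ratio is 0.835/0.114 = 7.3246.
Posterior odds = 0.32100 × 7.3246 = 2.3512, so P(H|E) = 2.3512/(1+2.3512) = 0.7016. Then P(¬H|E) = 1 − 0.7016 = 0.2984.

P(¬H | E) ≈ 0.2984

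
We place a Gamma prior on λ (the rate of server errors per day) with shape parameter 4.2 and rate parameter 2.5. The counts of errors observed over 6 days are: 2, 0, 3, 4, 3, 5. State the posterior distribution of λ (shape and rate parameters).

Total count ∑xᵢ = 17 over n = 6 days.
Gamma is conjugate to the Poisson likelihood: posterior is Gamma(shape = 4.2+17 = 21.2, rate = 2.5+6 = 8.5).

Posterior: Gamma(shape=21.2, rate=8.5)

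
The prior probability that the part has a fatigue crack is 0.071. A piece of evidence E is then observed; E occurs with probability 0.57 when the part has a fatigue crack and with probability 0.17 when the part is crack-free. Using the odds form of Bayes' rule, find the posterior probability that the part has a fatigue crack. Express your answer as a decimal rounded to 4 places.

Prior odds = 0.071/(1−0.071) = 0.076426. In log-odds, ln(0.076426) = -2.5714.
Add log likelihood ratio: ln(3.3529) = 1.2098.
Posterior log-odds = -1.3616, so posterior odds = exp(-1.3616) = 0.25625. Converting, P(H|E) = 0.25625/1.2563 = 0.2040.

Posterior probability ≈ 0.2040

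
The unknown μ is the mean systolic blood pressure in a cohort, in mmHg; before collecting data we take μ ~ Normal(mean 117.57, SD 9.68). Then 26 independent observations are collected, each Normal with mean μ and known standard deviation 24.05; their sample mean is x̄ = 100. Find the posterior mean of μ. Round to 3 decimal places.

Prior precision 1/τ₀² = 1/9.68² = 0.0106721; data precision n/σ² = 26/24.05² = 0.0449514.
Posterior precision = 0.0106721 + 0.0449514 = 0.0556235.
Posterior mean = (0.0106721·117.57 + 0.0449514·100) / 0.0556235 = 103.371.

Posterior mean ≈ 103.371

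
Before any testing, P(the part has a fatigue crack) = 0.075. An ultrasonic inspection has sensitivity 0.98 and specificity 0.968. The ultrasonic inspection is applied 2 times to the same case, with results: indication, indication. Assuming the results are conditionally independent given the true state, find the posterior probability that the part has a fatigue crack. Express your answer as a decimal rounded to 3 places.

Posterior P(H) ≈ 0.987

Let H be the event that the part has a fatigue crack; start with P(H) = 0.075. P('indication'|H) = 0.98, P('indication'|¬H) = 0.032.
Update on result 1 ('indication'): P(H) ← 0.98·0.0750 / (0.98·0.0750 + 0.032·0.9250) = 0.073500/0.10310 = 0.7129.
Update on result 2 ('indication'): P(H) ← 0.98·0.7129 / (0.98·0.7129 + 0.032·0.2871) = 0.69864/0.70783 = 0.9870.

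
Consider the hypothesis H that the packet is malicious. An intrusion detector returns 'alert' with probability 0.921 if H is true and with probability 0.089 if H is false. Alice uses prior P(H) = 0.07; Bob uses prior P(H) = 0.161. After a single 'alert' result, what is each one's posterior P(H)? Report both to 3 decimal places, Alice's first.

P('+'|H) = 0.921, P('+'|¬H) = 0.089.
Alice: numerator 0.921·0.07 = 0.064470; evidence = 0.064470+0.089·0.93 = 0.14724; posterior = 0.438.
Bob: numerator 0.921·0.161 = 0.14828; evidence = 0.14828+0.089·0.839 = 0.22295; posterior = 0.665.

Alice: 0.438; Bob: 0.665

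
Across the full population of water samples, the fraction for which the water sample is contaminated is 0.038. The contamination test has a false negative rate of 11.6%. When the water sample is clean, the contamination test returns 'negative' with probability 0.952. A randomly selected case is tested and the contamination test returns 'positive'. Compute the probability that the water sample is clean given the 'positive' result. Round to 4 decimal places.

P(¬H | E) ≈ 0.5789

Let H be the event that the water sample is contaminated. P(H) = 0.038, so P(¬H) = 0.962. With E the 'positive' result, P(E|H) = 0.884 and P(E|¬H) = 0.048.
P(E) = 0.884·0.038 + 0.048·0.962 = 0.033592 + 0.046176 = 0.079768.
By Bayes' theorem, P(H|E) = 0.033592 / 0.079768 = 0.4211. Hence P(¬H|E) = 1 − 0.4211 = 0.5789.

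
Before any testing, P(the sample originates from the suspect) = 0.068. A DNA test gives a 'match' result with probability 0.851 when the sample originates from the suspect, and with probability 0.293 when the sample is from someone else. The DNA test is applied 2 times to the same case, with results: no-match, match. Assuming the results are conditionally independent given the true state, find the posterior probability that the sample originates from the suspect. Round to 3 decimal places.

Posterior P(H) ≈ 0.043

Let H be the event that the sample originates from the suspect; start with P(H) = 0.068. P('match'|H) = 0.851, P('match'|¬H) = 0.293.
Update on result 1 ('no-match'): P(H) ← 0.149·0.0680 / (0.149·0.0680 + 0.707·0.9320) = 0.010132/0.66906 = 0.0151.
Update on result 2 ('match'): P(H) ← 0.851·0.0151 / (0.851·0.0151 + 0.293·0.9849) = 0.012887/0.30145 = 0.0428.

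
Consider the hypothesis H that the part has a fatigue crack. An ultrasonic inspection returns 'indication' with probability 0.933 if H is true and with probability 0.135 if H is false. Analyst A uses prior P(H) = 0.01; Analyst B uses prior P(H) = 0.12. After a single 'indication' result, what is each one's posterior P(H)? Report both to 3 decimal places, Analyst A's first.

P('+'|H) = 0.933, P('+'|¬H) = 0.135.
Analyst A: numerator 0.933·0.01 = 0.0093300; evidence = 0.0093300+0.135·0.99 = 0.14298; posterior = 0.065.
Analyst B: numerator 0.933·0.12 = 0.11196; evidence = 0.11196+0.135·0.88 = 0.23076; posterior = 0.485.

Analyst A: 0.065; Analyst B: 0.485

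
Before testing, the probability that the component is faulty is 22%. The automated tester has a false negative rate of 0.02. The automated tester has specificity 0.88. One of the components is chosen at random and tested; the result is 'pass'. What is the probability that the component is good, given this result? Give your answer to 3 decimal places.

Let H be the event that the component is faulty. P(H) = 0.22, so P(¬H) = 0.78. With E the 'pass' result, P(E|H) = 0.02 and P(E|¬H) = 0.88.
P(E) = 0.02·0.22 + 0.88·0.78 = 0.0044000 + 0.68640 = 0.69080.
By Bayes' theorem, P(H|E) = 0.0044000 / 0.69080 = 0.006. Hence P(¬H|E) = 1 − 0.006 = 0.994.

P(¬H | E) ≈ 0.994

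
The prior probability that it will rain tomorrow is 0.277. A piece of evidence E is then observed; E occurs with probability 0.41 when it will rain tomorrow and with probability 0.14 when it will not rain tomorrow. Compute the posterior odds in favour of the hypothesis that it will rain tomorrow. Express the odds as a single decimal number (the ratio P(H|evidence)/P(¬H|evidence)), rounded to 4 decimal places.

Posterior odds ≈ 1.1220

Prior odds = 0.277/(1−0.277) = 0.38313. In log-odds, ln(0.38313) = -0.95939.
Add log likelihood ratio: ln(2.9286) = 1.0745.
Posterior log-odds = 0.11512, so posterior odds = exp(0.11512) = 1.1220.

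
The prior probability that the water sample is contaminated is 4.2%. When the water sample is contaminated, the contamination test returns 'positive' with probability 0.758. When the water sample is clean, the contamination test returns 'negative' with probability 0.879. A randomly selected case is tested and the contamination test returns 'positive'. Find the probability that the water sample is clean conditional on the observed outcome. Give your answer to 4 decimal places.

P(¬H | E) ≈ 0.7845

Let H be the event that the water sample is contaminated. P(H) = 0.042, so P(¬H) = 0.958. With E the 'positive' result, P(E|H) = 0.758 and P(E|¬H) = 0.121.
P(E) = 0.758·0.042 + 0.121·0.958 = 0.031836 + 0.11592 = 0.14775.
By Bayes' theorem, P(H|E) = 0.031836 / 0.14775 = 0.2155. Hence P(¬H|E) = 1 − 0.2155 = 0.7845.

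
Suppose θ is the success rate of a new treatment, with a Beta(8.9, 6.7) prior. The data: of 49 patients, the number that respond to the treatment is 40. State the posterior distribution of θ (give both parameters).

Posterior: Beta(48.9, 15.7)

Observing 40 successes and 9 failures updates Beta(8.9, 6.7) by adding the success and failure counts to the two shape parameters: α = 8.9+40 = 48.9, β = 6.7+9 = 15.7.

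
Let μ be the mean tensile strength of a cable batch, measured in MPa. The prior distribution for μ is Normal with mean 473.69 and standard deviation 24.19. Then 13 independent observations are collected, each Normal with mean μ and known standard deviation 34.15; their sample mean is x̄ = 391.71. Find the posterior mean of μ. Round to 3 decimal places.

Prior precision 1/τ₀² = 1/24.19² = 0.00170895; data precision n/σ² = 13/34.15² = 0.0111471.
Posterior precision = 0.00170895 + 0.0111471 = 0.0128560.
Posterior mean = (0.00170895·473.69 + 0.0111471·391.71) / 0.0128560 = 402.608.

Posterior mean ≈ 402.608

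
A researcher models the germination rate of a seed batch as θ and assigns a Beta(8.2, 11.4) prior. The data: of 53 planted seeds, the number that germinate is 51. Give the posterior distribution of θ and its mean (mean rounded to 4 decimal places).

The binomial likelihood is conjugate to the Beta prior: with 51 successes and 2 failures, the posterior is Beta(8.2+51, 11.4+2) = Beta(59.2, 13.4).
Posterior mean = α/(α+β) = 59.2/72.6 = 0.8154.

Posterior: Beta(59.2, 13.4); mean ≈ 0.8154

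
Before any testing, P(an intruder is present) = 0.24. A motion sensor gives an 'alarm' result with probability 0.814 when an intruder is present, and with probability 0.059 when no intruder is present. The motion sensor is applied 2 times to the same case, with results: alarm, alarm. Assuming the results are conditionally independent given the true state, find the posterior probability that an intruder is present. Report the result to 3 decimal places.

Posterior P(H) ≈ 0.984

With H the event that an intruder is present, the joint likelihood of the observed sequence is P(data|H) = 0.814·0.814 = 0.66260 and P(data|¬H) = 0.059·0.059 = 0.0034810.
Bayes: P(H|data) = 0.24·0.66260 / (0.24·0.66260 + 0.76·0.0034810) = 0.15902/0.16167 = 0.9836.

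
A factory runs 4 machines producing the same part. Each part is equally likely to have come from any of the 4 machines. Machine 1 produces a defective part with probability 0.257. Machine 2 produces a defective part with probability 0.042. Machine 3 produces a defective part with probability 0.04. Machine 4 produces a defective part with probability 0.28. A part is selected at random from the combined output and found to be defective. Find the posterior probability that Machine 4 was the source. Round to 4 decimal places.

P(defective|M1) = 0.257; P(defective|M2) = 0.042; P(defective|M3) = 0.04; P(defective|M4) = 0.28.
Prior × likelihood for each source: 0.25·0.257=0.06425, 0.25·0.042=0.01050, 0.25·0.04=0.01000, 0.25·0.28=0.07000. Summing gives P(defective) = 0.15475.
P(Machine 4 | defective) = 0.07000 / 0.15475 = 0.4523.

Posterior probability ≈ 0.4523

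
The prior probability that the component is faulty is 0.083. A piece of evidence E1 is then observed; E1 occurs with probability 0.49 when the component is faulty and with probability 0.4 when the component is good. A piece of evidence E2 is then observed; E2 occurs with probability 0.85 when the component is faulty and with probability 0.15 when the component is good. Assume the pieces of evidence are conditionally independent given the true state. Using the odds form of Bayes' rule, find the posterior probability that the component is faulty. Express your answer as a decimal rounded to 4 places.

Prior odds = 0.083/(1−0.083) = 0.090513.
Likelihood ratio for E1 = 0.49/0.4 = 1.2250.
Likelihood ratio for E2 = 0.85/0.15 = 5.6667.
Posterior odds = prior odds × LR₁ × LR₂ = 0.62831.
Posterior probability = odds/(1+odds) = 0.62831/1.6283 = 0.3859.

Posterior probability ≈ 0.3859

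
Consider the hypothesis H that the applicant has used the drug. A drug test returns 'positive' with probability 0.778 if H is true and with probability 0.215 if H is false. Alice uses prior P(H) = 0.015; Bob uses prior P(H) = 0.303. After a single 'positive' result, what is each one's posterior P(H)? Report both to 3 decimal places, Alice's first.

P('+'|H) = 0.778, P('+'|¬H) = 0.215.
Alice: numerator 0.778·0.015 = 0.011670; evidence = 0.011670+0.215·0.985 = 0.22345; posterior = 0.052.
Bob: numerator 0.778·0.303 = 0.23573; evidence = 0.23573+0.215·0.697 = 0.38559; posterior = 0.611.

Alice: 0.052; Bob: 0.611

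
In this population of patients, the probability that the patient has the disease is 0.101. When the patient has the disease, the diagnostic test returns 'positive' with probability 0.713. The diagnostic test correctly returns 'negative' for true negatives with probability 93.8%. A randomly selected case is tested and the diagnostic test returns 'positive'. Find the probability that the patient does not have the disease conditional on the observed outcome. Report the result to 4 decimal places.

P(¬H | E) ≈ 0.4363

Write H for 'the patient has the disease'. Prior odds H:¬H = 0.101/0.899 = 0.11235. For the 'positive' outcome, the likelihood ratio is 0.713/0.062 = 11.500.
Posterior odds = 0.11235 × 11.500 = 1.2920, so P(H|E) = 1.2920/(1+1.2920) = 0.5637. Then P(¬H|E) = 1 − 0.5637 = 0.4363.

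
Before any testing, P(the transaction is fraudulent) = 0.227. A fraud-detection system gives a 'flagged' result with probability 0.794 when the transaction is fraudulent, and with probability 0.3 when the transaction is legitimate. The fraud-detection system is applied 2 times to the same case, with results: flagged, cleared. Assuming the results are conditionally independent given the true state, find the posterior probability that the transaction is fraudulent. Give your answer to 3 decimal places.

With H the event that the transaction is fraudulent, the joint likelihood of the observed sequence is P(data|H) = 0.794·0.206 = 0.16356 and P(data|¬H) = 0.3·0.7 = 0.21000.
Bayes: P(H|data) = 0.227·0.16356 / (0.227·0.16356 + 0.773·0.21000) = 0.037129/0.19946 = 0.1861.

Posterior P(H) ≈ 0.186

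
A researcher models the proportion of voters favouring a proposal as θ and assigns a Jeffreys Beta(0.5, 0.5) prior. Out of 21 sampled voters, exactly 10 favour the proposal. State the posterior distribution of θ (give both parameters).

Posterior: Beta(10.5, 11.5)

The binomial likelihood is conjugate to the Beta prior: with 10 successes and 11 failures, the posterior is Beta(0.5+10, 0.5+11) = Beta(10.5, 11.5).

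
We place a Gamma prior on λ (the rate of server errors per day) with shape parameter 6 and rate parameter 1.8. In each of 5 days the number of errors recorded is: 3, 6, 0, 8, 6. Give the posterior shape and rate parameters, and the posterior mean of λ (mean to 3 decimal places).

Posterior: Gamma(shape=29, rate=6.8); mean ≈ 4.265

Total count ∑xᵢ = 23 over n = 5 days.
Gamma is conjugate to the Poisson likelihood: posterior is Gamma(shape = 6+23 = 29, rate = 1.8+5 = 6.8).
Posterior mean = shape/rate = 29/6.8 = 4.265.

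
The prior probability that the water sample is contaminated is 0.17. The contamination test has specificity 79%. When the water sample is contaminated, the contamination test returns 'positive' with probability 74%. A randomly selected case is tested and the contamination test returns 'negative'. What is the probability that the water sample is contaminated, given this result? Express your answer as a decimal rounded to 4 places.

P(H | E) ≈ 0.0632

Let H be the event that the water sample is contaminated. P(H) = 0.17, so P(¬H) = 0.83. With E the 'negative' result, P(E|H) = 0.26 and P(E|¬H) = 0.79.
P(E) = 0.26·0.17 + 0.79·0.83 = 0.044200 + 0.65570 = 0.69990.
By Bayes' theorem, P(H|E) = 0.044200 / 0.69990 = 0.0632.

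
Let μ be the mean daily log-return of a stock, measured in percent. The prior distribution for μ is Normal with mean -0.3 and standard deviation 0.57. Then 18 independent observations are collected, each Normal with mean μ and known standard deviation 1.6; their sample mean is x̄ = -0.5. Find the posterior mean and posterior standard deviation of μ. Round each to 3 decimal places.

Prior precision 1/τ₀² = 1/0.57² = 3.07787; data precision n/σ² = 18/1.6² = 7.03125.
Posterior precision = 3.07787 + 7.03125 = 10.1091, giving posterior SD = 1/√10.1091 = 0.315.
Posterior mean = (3.07787·-0.3 + 7.03125·-0.5) / 10.1091 = -0.439.

Posterior mean ≈ -0.439; posterior SD ≈ 0.315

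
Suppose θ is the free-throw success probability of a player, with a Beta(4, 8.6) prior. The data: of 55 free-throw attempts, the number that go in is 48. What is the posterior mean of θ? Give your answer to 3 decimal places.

The binomial likelihood is conjugate to the Beta prior: with 48 successes and 7 failures, the posterior is Beta(4+48, 8.6+7) = Beta(52, 15.6).
E[θ | data] = 52/(52+15.6) = 0.769.

Posterior mean ≈ 0.769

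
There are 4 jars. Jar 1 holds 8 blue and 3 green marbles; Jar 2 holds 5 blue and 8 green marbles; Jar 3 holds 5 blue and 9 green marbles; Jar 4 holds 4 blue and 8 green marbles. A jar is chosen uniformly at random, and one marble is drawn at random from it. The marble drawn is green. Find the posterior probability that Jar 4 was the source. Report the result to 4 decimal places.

Posterior probability ≈ 0.3034

Tabulate prior·likelihood by source: [1] prior 0.25, lik 0.2727, product 0.06818; [2] prior 0.25, lik 0.6154, product 0.1538; [3] prior 0.25, lik 0.6429, product 0.1607; [4] prior 0.25, lik 0.6667, product 0.1667.
Normalizing constant = 0.54941; the posterior for Jar 4 is its product over the sum, 0.1667/0.54941 = 0.3034.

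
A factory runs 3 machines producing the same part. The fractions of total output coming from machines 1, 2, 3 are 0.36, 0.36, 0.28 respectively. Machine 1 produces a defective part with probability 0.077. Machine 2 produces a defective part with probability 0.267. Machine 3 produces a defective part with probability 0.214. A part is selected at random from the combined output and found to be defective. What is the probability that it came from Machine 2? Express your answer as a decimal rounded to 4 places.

Posterior probability ≈ 0.5231

Tabulate prior·likelihood by source: [1] prior 0.36, lik 0.077, product 0.02772; [2] prior 0.36, lik 0.267, product 0.09612; [3] prior 0.28, lik 0.214, product 0.05992.
Normalizing constant = 0.18376; the posterior for Machine 2 is its product over the sum, 0.09612/0.18376 = 0.5231.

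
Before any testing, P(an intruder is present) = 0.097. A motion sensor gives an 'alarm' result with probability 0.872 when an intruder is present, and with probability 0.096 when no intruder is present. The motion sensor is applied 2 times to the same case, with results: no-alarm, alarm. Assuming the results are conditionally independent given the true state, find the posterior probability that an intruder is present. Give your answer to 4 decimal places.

Posterior P(H) ≈ 0.1214

Let H be the event that an intruder is present; start with P(H) = 0.097. P('alarm'|H) = 0.872, P('alarm'|¬H) = 0.096.
Update on result 1 ('no-alarm'): P(H) ← 0.128·0.0970 / (0.128·0.0970 + 0.904·0.9030) = 0.012416/0.82873 = 0.0150.
Update on result 2 ('alarm'): P(H) ← 0.872·0.0150 / (0.872·0.0150 + 0.096·0.9850) = 0.013064/0.10763 = 0.1214.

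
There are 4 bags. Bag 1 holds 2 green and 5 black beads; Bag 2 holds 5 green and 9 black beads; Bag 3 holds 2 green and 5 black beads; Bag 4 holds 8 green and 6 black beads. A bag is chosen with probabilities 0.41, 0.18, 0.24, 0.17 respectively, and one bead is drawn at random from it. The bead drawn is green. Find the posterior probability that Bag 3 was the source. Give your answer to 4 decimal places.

Posterior probability ≈ 0.1975

Tabulate prior·likelihood by source: [1] prior 0.41, lik 0.2857, product 0.1171; [2] prior 0.18, lik 0.3571, product 0.06429; [3] prior 0.24, lik 0.2857, product 0.06857; [4] prior 0.17, lik 0.5714, product 0.09714.
Normalizing constant = 0.34714; the posterior for Bag 3 is its product over the sum, 0.06857/0.34714 = 0.1975.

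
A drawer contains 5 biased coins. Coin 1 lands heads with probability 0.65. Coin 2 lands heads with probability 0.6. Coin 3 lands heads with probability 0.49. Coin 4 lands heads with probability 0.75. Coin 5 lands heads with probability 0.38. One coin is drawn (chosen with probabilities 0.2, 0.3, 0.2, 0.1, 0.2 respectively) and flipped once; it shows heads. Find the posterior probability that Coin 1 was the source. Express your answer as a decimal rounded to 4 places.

Posterior probability ≈ 0.2326

P(heads|C1) = 0.65; P(heads|C2) = 0.6; P(heads|C3) = 0.49; P(heads|C4) = 0.75; P(heads|C5) = 0.38.
Prior × likelihood for each source: 0.2·0.65=0.1300, 0.3·0.6=0.1800, 0.2·0.49=0.09800, 0.1·0.75=0.07500, 0.2·0.38=0.07600. Summing gives P(heads) = 0.55900.
P(Coin 1 | heads) = 0.1300 / 0.55900 = 0.2326.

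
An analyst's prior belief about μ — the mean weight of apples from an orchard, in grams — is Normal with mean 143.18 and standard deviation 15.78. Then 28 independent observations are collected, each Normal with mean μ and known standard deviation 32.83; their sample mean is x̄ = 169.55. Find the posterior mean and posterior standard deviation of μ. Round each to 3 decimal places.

Posterior mean ≈ 166.019; posterior SD ≈ 5.774

Prior precision 1/τ₀² = 1/15.78² = 0.00401593; data precision n/σ² = 28/32.83² = 0.0259786.
Posterior precision = 0.00401593 + 0.0259786 = 0.0299946, giving posterior SD = 1/√0.0299946 = 5.774.
Posterior mean = (0.00401593·143.18 + 0.0259786·169.55) / 0.0299946 = 166.019.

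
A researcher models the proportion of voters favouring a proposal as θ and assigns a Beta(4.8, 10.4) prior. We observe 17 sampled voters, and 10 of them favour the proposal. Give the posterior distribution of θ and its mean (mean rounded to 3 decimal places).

Posterior: Beta(14.8, 17.4); mean ≈ 0.460

The binomial likelihood is conjugate to the Beta prior: with 10 successes and 7 failures, the posterior is Beta(4.8+10, 10.4+7) = Beta(14.8, 17.4).
E[θ | data] = 14.8/(14.8+17.4) = 0.460.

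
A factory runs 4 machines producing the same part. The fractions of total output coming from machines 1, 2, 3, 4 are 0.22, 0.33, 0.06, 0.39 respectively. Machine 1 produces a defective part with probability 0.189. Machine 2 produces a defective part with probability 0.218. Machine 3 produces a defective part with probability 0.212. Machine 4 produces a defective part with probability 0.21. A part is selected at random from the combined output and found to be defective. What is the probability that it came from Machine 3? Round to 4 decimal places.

Tabulate prior·likelihood by source: [1] prior 0.22, lik 0.189, product 0.04158; [2] prior 0.33, lik 0.218, product 0.07194; [3] prior 0.06, lik 0.212, product 0.01272; [4] prior 0.39, lik 0.21, product 0.08190.
Normalizing constant = 0.20814; the posterior for Machine 3 is its product over the sum, 0.01272/0.20814 = 0.0611.

Posterior probability ≈ 0.0611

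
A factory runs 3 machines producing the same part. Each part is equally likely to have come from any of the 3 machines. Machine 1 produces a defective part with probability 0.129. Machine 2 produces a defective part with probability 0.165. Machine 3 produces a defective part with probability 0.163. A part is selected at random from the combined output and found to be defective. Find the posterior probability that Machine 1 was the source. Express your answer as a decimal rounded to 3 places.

P(defective|M1) = 0.129; P(defective|M2) = 0.165; P(defective|M3) = 0.163.
Prior × likelihood for each source: 0.333333·0.129=0.04300, 0.333333·0.165=0.05500, 0.333333·0.163=0.05433. Summing gives P(defective) = 0.15233.
P(Machine 1 | defective) = 0.04300 / 0.15233 = 0.282.

Posterior probability ≈ 0.282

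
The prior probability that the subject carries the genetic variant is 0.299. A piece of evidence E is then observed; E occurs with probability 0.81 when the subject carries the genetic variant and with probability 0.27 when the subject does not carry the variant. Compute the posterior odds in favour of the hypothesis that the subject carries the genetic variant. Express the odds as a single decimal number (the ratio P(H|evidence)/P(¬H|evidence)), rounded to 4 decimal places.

Prior odds = 0.299/(1−0.299) = 0.42653.
Likelihood ratio for E = 0.81/0.27 = 3.0000.
Posterior odds = prior odds × LR = 1.2796.

Posterior odds ≈ 1.2796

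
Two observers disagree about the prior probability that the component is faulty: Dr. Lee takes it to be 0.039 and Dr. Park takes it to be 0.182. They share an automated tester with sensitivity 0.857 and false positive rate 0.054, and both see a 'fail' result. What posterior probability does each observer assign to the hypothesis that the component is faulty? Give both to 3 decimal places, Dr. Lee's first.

Dr. Lee: 0.392; Dr. Park: 0.779

P('+'|H) = 0.857, P('+'|¬H) = 0.054.
Dr. Lee: numerator 0.857·0.039 = 0.033423; evidence = 0.033423+0.054·0.961 = 0.085317; posterior = 0.392.
Dr. Park: numerator 0.857·0.182 = 0.15597; evidence = 0.15597+0.054·0.818 = 0.20015; posterior = 0.779.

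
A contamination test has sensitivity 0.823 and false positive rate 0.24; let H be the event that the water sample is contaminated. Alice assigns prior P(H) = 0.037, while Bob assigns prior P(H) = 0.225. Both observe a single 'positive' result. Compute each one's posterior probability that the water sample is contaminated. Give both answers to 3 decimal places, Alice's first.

Alice: 0.116; Bob: 0.499

The likelihood ratio for a 'positive' result is 0.823/0.24 = 3.4292.
Alice: prior odds 0.037/0.963 = 0.038422; posterior odds 0.13175; posterior probability 0.116.
Bob: prior odds 0.225/0.775 = 0.29032; posterior odds 0.99556; posterior probability 0.499.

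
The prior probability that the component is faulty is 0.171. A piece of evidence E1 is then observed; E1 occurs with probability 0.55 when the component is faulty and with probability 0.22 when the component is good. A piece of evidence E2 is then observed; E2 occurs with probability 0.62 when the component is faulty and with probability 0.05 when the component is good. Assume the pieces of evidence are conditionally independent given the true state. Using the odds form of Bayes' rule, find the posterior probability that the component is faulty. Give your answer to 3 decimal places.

Posterior probability ≈ 0.865

Prior odds = 0.171/(1−0.171) = 0.20627. In log-odds, ln(0.20627) = -1.5786.
Add log likelihood ratios: ln(2.5000) + ln(12.400) = 3.4340.
Posterior log-odds = 1.8554, so posterior odds = exp(1.8554) = 6.3945. Converting, P(H|E) = 6.3945/7.3945 = 0.865.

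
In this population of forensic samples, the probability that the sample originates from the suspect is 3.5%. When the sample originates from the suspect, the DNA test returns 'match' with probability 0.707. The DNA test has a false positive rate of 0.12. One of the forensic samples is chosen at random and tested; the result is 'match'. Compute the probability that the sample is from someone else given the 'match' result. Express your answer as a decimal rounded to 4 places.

Let H be the event that the sample originates from the suspect. P(H) = 0.035, so P(¬H) = 0.965. With E the 'match' result, P(E|H) = 0.707 and P(E|¬H) = 0.12.
P(E) = 0.707·0.035 + 0.12·0.965 = 0.024745 + 0.11580 = 0.14054.
By Bayes' theorem, P(H|E) = 0.024745 / 0.14054 = 0.1761. Hence P(¬H|E) = 1 − 0.1761 = 0.8239.

P(¬H | E) ≈ 0.8239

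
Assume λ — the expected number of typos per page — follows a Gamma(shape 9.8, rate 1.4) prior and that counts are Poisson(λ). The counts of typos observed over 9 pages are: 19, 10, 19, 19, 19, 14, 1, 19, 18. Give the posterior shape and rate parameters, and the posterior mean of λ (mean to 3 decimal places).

Total count ∑xᵢ = 138 over n = 9 pages.
Gamma is conjugate to the Poisson likelihood: posterior is Gamma(shape = 9.8+138 = 147.8, rate = 1.4+9 = 10.4).
E[λ | data] = 147.8/10.4 = 14.212.

Posterior: Gamma(shape=147.8, rate=10.4); mean ≈ 14.212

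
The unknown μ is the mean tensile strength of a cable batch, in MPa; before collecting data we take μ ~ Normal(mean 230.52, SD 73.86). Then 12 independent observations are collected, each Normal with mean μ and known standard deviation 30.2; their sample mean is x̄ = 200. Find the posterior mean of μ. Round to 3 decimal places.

Posterior mean ≈ 200.419

With known σ, the Normal prior is conjugate. Weight on the data is w = (n/σ²)/(n/σ² + 1/τ₀²) = 0.0131573/(0.0131573+0.00018331) = 0.98626.
Posterior mean = w·x̄ + (1−w)·μ₀ = 0.98626·200 + 0.013741·230.52 = 200.419.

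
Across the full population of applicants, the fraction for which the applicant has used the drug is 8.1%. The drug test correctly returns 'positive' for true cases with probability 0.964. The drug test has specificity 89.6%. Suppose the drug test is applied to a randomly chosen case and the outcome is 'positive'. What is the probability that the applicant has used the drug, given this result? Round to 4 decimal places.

P(H | E) ≈ 0.4496

Write H for 'the applicant has used the drug'. Prior odds H:¬H = 0.081/0.919 = 0.088139. For the 'positive' outcome, the likelihood ratio is 0.964/0.104 = 9.2692.
Posterior odds = 0.088139 × 9.2692 = 0.81698, so P(H|E) = 0.81698/(1+0.81698) = 0.4496.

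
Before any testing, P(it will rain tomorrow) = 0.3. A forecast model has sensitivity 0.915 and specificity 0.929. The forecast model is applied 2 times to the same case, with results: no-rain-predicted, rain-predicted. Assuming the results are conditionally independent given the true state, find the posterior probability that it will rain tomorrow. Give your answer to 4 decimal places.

Let H be the event that it will rain tomorrow; start with P(H) = 0.3. P('rain-predicted'|H) = 0.915, P('rain-predicted'|¬H) = 0.071.
Update on result 1 ('no-rain-predicted'): P(H) ← 0.085·0.3000 / (0.085·0.3000 + 0.929·0.7000) = 0.025500/0.67580 = 0.0377.
Update on result 2 ('rain-predicted'): P(H) ← 0.915·0.0377 / (0.915·0.0377 + 0.071·0.9623) = 0.034526/0.10285 = 0.3357.

Posterior P(H) ≈ 0.3357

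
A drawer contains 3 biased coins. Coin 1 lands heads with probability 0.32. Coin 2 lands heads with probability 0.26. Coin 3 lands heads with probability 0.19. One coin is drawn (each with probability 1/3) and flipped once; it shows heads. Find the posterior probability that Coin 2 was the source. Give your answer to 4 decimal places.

P(heads|C1) = 0.32; P(heads|C2) = 0.26; P(heads|C3) = 0.19.
Prior × likelihood for each source: 0.333333·0.32=0.1067, 0.333333·0.26=0.08667, 0.333333·0.19=0.06333. Summing gives P(heads) = 0.25667.
P(Coin 2 | heads) = 0.08667 / 0.25667 = 0.3377.

Posterior probability ≈ 0.3377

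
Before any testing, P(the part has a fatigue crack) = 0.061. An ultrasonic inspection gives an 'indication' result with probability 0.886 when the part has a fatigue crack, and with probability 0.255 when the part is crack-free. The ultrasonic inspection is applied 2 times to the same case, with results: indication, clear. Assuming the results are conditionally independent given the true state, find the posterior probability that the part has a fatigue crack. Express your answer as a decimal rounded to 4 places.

Posterior P(H) ≈ 0.0334

Let H be the event that the part has a fatigue crack; start with P(H) = 0.061. P('indication'|H) = 0.886, P('indication'|¬H) = 0.255.
Update on result 1 ('indication'): P(H) ← 0.886·0.0610 / (0.886·0.0610 + 0.255·0.9390) = 0.054046/0.29349 = 0.1841.
Update on result 2 ('clear'): P(H) ← 0.114·0.1841 / (0.114·0.1841 + 0.745·0.8159) = 0.020993/0.62880 = 0.0334.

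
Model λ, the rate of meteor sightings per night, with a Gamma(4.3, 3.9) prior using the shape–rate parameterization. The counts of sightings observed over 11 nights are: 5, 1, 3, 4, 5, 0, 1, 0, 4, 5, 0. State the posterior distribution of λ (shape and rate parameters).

Total count ∑xᵢ = 28 over n = 11 nights.
Gamma is conjugate to the Poisson likelihood: posterior is Gamma(shape = 4.3+28 = 32.3, rate = 3.9+11 = 14.9).

Posterior: Gamma(shape=32.3, rate=14.9)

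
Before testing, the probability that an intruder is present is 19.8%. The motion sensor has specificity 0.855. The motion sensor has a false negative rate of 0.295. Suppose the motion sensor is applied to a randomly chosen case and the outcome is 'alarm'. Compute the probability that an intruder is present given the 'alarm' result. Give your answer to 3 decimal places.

P(H | E) ≈ 0.546

Write H for 'an intruder is present'. Prior odds H:¬H = 0.198/0.802 = 0.24688. For the 'alarm' outcome, the likelihood ratio is 0.705/0.145 = 4.8621.
Posterior odds = 0.24688 × 4.8621 = 1.2004, so P(H|E) = 1.2004/(1+1.2004) = 0.546.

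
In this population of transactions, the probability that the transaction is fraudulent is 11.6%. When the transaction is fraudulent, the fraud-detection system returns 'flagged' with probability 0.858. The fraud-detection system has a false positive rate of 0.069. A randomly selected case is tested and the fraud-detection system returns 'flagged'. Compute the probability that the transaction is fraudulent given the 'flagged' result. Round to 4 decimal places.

Write H for 'the transaction is fraudulent'. Prior odds H:¬H = 0.116/0.884 = 0.13122. For the 'flagged' outcome, the likelihood ratio is 0.858/0.069 = 12.435.
Posterior odds = 0.13122 × 12.435 = 1.6317, so P(H|E) = 1.6317/(1+1.6317) = 0.6200.

P(H | E) ≈ 0.6200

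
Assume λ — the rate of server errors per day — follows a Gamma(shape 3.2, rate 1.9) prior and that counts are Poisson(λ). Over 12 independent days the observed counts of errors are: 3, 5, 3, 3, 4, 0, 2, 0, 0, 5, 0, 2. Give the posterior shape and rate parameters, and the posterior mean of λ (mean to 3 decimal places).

Posterior: Gamma(shape=30.2, rate=13.9); mean ≈ 2.173

The Poisson likelihood adds the total count to the shape and the number of exposure periods to the rate. Here ∑xᵢ = 27 and n = 12, so shape 3.2→30.2 and rate 1.9→13.9.
Posterior mean = shape/rate = 30.2/13.9 = 2.173.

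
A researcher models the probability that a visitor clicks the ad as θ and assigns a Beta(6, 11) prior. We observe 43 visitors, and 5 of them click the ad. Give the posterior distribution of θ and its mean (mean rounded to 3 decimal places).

Observing 5 successes and 38 failures updates Beta(6, 11) by adding the success and failure counts to the two shape parameters: α = 6+5 = 11, β = 11+38 = 49.
Posterior mean = α/(α+β) = 11/60 = 0.183.

Posterior: Beta(11, 49); mean ≈ 0.183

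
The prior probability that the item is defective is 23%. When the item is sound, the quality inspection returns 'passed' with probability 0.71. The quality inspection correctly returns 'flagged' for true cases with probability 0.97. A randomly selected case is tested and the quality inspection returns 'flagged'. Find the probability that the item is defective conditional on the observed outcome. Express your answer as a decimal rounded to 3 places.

P(H | E) ≈ 0.500

Let H be the event that the item is defective. P(H) = 0.23, so P(¬H) = 0.77. With E the 'flagged' result, P(E|H) = 0.97 and P(E|¬H) = 0.29.
P(E) = 0.97·0.23 + 0.29·0.77 = 0.22310 + 0.22330 = 0.44640.
By Bayes' theorem, P(H|E) = 0.22310 / 0.44640 = 0.500.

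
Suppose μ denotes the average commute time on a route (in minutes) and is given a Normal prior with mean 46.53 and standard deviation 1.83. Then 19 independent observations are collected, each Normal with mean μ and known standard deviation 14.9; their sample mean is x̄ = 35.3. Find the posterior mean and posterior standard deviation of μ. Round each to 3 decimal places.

Posterior mean ≈ 44.028; posterior SD ≈ 1.613

Prior precision 1/τ₀² = 1/1.83² = 0.298606; data precision n/σ² = 19/14.9² = 0.0855817.
Posterior precision = 0.298606 + 0.0855817 = 0.384187, giving posterior SD = 1/√0.384187 = 1.613.
Posterior mean = (0.298606·46.53 + 0.0855817·35.3) / 0.384187 = 44.028.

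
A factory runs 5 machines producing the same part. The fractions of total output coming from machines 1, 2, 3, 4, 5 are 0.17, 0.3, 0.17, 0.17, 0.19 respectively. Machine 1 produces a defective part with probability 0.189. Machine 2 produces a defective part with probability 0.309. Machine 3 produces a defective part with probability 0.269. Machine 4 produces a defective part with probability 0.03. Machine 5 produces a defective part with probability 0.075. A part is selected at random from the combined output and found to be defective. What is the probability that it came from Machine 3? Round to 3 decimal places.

Tabulate prior·likelihood by source: [1] prior 0.17, lik 0.189, product 0.03213; [2] prior 0.3, lik 0.309, product 0.09270; [3] prior 0.17, lik 0.269, product 0.04573; [4] prior 0.17, lik 0.03, product 0.005100; [5] prior 0.19, lik 0.075, product 0.01425.
Normalizing constant = 0.18991; the posterior for Machine 3 is its product over the sum, 0.04573/0.18991 = 0.241.

Posterior probability ≈ 0.241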